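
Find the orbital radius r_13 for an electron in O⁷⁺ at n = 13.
1.1179 nm (or 11.1789 Å)

The Bohr radius formula is:
r_n = n² a₀ / Z

where a₀ = 0.0529177 nm is the Bohr radius.

For O⁷⁺ (Z = 8) at n = 13:
r_13 = 13² × 0.0529177 nm / 8
r_13 = 169 × 0.0529177 nm / 8
r_13 = 8.94309 nm / 8
r_13 = 1.1179 nm

The electron orbits at approximately 1.1179 nm from the nucleus.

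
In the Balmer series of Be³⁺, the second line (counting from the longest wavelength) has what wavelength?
30.3755 nm

The lines of a series are numbered from the longest wavelength (smallest ΔE) outward; the second line is the transition from n = n_f + 2 to n_f.
The Balmer series has all transitions ending at n_f = 2.

For Be³⁺ (Z = 4), the second line (β-line) is the jump from n = 4 to n = 2:
E_4 = -13.6057 × 4² / 4² = -13.605700 eV
E_2 = -13.6057 × 4² / 2² = -54.422800 eV
ΔE = E_4 - E_2 = 40.817100 eV

λ = hc/E = 1239.84 eV·nm / 40.817100 eV
λ = 30.3755 nm

This is the β-line of the Balmer series in Be³⁺.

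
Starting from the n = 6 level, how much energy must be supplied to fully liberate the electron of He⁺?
1.51174 eV

The ionization energy is the energy needed to remove the electron completely (n → ∞).

For a hydrogen-like ion with Z = 2, E_n = -13.6057 Z² / n² eV.

At n = 6: E_6 = -13.6057 × 2² / 6² = -1.51174444 eV
At n = ∞: E_∞ = 0 eV

Ionization energy = E_∞ - E_6 = 0 - (-1.51174444) = 1.51174444 eV
Ionization energy ≈ 1.51174 eV

This is also called the binding energy of the electron in state n = 6.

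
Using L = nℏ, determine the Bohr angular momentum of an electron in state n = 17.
1.7928e-33 J·s (or 17ℏ)

In the Bohr model, angular momentum is quantized:
L = nℏ

where ℏ = h/(2π) = 1.054572e-34 J·s

For n = 17:
L = 17 × 1.054572e-34 J·s
L = 1.7928e-33 J·s

This can also be written as L = 17ℏ.
The angular momentum is an integer multiple of the reduced Planck constant.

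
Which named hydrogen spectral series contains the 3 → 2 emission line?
Balmer series

The spectral series in hydrogen are named based on the final (lower) energy level:
- Lyman series: n_final = 1 (ultraviolet)
- Balmer series: n_final = 2 (visible/near-UV)
- Paschen series: n_final = 3 (infrared)
- Brackett series: n_final = 4 (infrared)
- Pfund series: n_final = 5 (far infrared)

Since this transition ends at n = 2, it belongs to the Balmer series.

For reference, this 3 → 2 line has photon energy
ΔE = 13.6057 eV × (1/2² - 1/3²) = 1.88968056 eV,
corresponding to wavelength λ = hc/ΔE = 1239.84 eV·nm / 1.88968056 eV = 656.1109 nm in the visible/near-UV region.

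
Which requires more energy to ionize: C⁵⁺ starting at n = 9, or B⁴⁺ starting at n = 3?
B⁴⁺ at n = 3 (E = -37.7936 eV)

Using E_n = -13.6057 Z² / n² eV:

C⁵⁺ (Z = 6) at n = 9:
E = -13.6057 × 6² / 9² = -13.6057 × 36 / 81 = -6.0469778 eV

B⁴⁺ (Z = 5) at n = 3:
E = -13.6057 × 5² / 3² = -13.6057 × 25 / 9 = -37.7936111 eV

Since -37.7936111 eV < -6.0469778 eV,
B⁴⁺ at n = 3 is more tightly bound (requires more energy to ionize).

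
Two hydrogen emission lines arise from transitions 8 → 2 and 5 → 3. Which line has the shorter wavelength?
8 → 2

Calculate the energy for each transition:

Transition 8 → 2:
ΔE₁ = |E_2 - E_8| = |-13.6057/2² - (-13.6057/8²)|
ΔE₁ = |-3.40142500000 - (-0.21258906250)| = 3.18883594 eV

Transition 5 → 3:
ΔE₂ = |E_3 - E_5| = |-13.6057/3² - (-13.6057/5²)|
ΔE₂ = |-1.51174444444 - (-0.54422800000)| = 0.96751644 eV

Since 3.18883594 eV > 0.96751644 eV, the transition 8 → 2 emits the more energetic photon.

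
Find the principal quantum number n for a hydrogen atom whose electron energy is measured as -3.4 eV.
n = 2

The exact energy levels follow E_n = -13.6057 eV / n².

The measured value (-3.4 eV) is reported to only 2 significant figures, so we must test candidate n values and see which one matches to that precision.

Candidate energies:
  n = 1:  E = -13.6057/1² = -13.60570 eV
  n = 2:  E = -13.6057/2² = -3.40143 eV  ← matches
  n = 3:  E = -13.6057/3² = -1.51174 eV
  n = 4:  E = -13.6057/4² = -0.85036 eV

Checking against the measurement of -3.4 eV (2 sig figs), only n = 2 agrees:
E_2 = -3.40143 eV, which rounds to -3.4 eV ✓

Therefore n = 2.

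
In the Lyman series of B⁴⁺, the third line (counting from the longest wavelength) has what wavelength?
3.88806 nm

The lines of a series are numbered from the longest wavelength (smallest ΔE) outward; the third line is the transition from n = n_f + 3 to n_f.
The Lyman series has all transitions ending at n_f = 1.

For B⁴⁺ (Z = 5), the third line (γ-line) is the jump from n = 4 to n = 1:
E_4 = -13.6057 × 5² / 4² = -21.2589063 eV
E_1 = -13.6057 × 5² / 1² = -340.1425000 eV
ΔE = E_4 - E_1 = 318.8835937 eV

λ = hc/E = 1239.84 eV·nm / 318.8835937 eV
λ = 3.88806 nm

This is the γ-line of the Lyman series in B⁴⁺.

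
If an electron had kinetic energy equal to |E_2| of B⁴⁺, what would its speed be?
5.46923e+06 m/s (or 1.8243% of c)

The binding energy at n = 2 for B⁴⁺ is:
E_2 = -13.6057 × 5²/2² = -85.0356250 eV
|E_2| = 85.0356250 eV

Convert to Joules:
KE = 85.0356250 eV × (1.602177 × 10⁻¹⁹ J/eV) = 1.3624212e-17 J

Using KE = ½mv²:
v = √(2·KE/m_e)
v = √(2 × 1.3624212e-17 J / 9.10938 × 10⁻³¹ kg)
v = 5.46923e+06 m/s

This is approximately 1.8243% the speed of light.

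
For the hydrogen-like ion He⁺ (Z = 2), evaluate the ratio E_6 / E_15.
6.2500

Using E_n = -13.6057 Z² / n² eV with Z = 2:

E_6 = -13.6057 × 2² / 6² = -54.4228 / 36 = -1.5117444444 eV
E_15 = -13.6057 × 2² / 15² = -54.4228 / 225 = -0.2418791111 eV

The ratio is:
E_6/E_15 = (-1.5117444444) / (-0.2418791111)
E_6/E_15 = (-54.4228/36) / (-54.4228/225)
E_6/E_15 = 225/36
E_6/E_15 = 6.2500
(Note: the Z² factors cancel in the ratio.)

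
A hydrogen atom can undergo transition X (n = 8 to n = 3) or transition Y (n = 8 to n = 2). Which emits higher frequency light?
8 → 2

Calculate the energy for each transition:

Transition 8 → 3:
ΔE₁ = |E_3 - E_8| = |-13.6057/3² - (-13.6057/8²)|
ΔE₁ = |-1.511744444 - (-0.212589063)| = 1.299155 eV

Transition 8 → 2:
ΔE₂ = |E_2 - E_8| = |-13.6057/2² - (-13.6057/8²)|
ΔE₂ = |-3.401425000 - (-0.212589063)| = 3.188836 eV

Since 3.188836 eV > 1.299155 eV, the transition 8 → 2 emits the more energetic photon.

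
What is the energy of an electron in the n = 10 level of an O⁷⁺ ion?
-8.707648 eV

For hydrogen-like ions, the energy levels scale with Z²:
E_n = -13.6057 Z² / n² eV

For O⁷⁺ (Z = 8) at n = 10:
E_10 = -13.6057 × 8² / 10²
E_10 = -13.6057 × 64 / 100
E_10 = -870.7648 / 100
E_10 = -8.707648 eV

The energy is 64 times more negative than hydrogen at the same n due to the stronger nuclear charge.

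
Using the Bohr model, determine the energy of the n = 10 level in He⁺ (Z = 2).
-0.54423 eV

For hydrogen-like ions, the energy levels scale with Z²:
E_n = -13.6057 Z² / n² eV

For He⁺ (Z = 2) at n = 10:
E_10 = -13.6057 × 2² / 10²
E_10 = -13.6057 × 4 / 100
E_10 = -54.4228 / 100
E_10 = -0.54423 eV

The energy is 4 times more negative than hydrogen at the same n due to the stronger nuclear charge.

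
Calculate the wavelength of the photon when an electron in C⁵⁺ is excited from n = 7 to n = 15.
158.5653 nm

First, find the transition energy using E_n = -13.6057 Z² / n² eV:
E_7 = -13.6057 × 6² / 7² = -9.99602449 eV
E_15 = -13.6057 × 6² / 15² = -2.17691200 eV

Photon energy: |ΔE| = |E_15 - E_7| = 7.81911249 eV

Convert to wavelength using E = hc/λ with hc = 1239.84 eV·nm:
λ = hc/E = 1239.84 eV·nm / 7.81911249 eV
λ = 158.5653 nm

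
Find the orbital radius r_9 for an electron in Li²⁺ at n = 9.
1.428778 nm (or 14.287785 Å)

The Bohr radius formula is:
r_n = n² a₀ / Z

where a₀ = 0.052917721 nm is the Bohr radius.

For Li²⁺ (Z = 3) at n = 9:
r_9 = 9² × 0.052917721 nm / 3
r_9 = 81 × 0.052917721 nm / 3
r_9 = 4.2863354 nm / 3
r_9 = 1.428778 nm

The electron orbits at approximately 1.428778 nm from the nucleus.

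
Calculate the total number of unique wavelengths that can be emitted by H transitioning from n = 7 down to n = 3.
10

The electron can occupy levels n = 3, 4, ..., 7 during de-excitation — that is m = 7 - 3 + 1 = 5 distinct levels.

The number of distinct spectral lines equals the number of ways to choose 2 of these m levels (each pair gives one possible emission transition):

Number of lines = m(m-1)/2 = 5×4/2 = 10

These correspond to all possible transitions between the 5 levels:
7 → 6, 7 → 5, 7 → 4, 7 → 3, 6 → 5, 6 → 4, 6 → 3, 5 → 4...

Each transition produces a photon with a unique energy (and thus wavelength). This count does not depend on Z.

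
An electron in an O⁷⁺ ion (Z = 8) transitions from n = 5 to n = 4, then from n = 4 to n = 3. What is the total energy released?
61.921 eV

The energy levels of O⁷⁺ are E_n = -13.6057 × 8² / n² eV.

First transition (5 → 4):
ΔE₁ = |E_4 - E_5|
ΔE₁ = |-54.422800000 - (-34.830592000)| = 19.592208 eV

Second transition (4 → 3):
ΔE₂ = |E_3 - E_4|
ΔE₂ = |-96.751644444 - (-54.422800000)| = 42.328844 eV

Total energy released:
E_total = ΔE₁ + ΔE₂ = 19.592208 + 42.328844 = 61.921 eV

Note: This equals the direct transition 5 → 3: 61.921 eV ✓
Energy is conserved regardless of the path taken.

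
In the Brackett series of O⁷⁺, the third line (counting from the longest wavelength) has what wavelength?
33.827 nm

The lines of a series are numbered from the longest wavelength (smallest ΔE) outward; the third line is the transition from n = n_f + 3 to n_f.
The Brackett series has all transitions ending at n_f = 4.

For O⁷⁺ (Z = 8), the third line (γ-line) is the jump from n = 7 to n = 4:
E_7 = -13.6057 × 8² / 7² = -17.77071 eV
E_4 = -13.6057 × 8² / 4² = -54.42280 eV
ΔE = E_7 - E_4 = 36.65209 eV

λ = hc/E = 1239.84 eV·nm / 36.65209 eV
λ = 33.827 nm

This is the γ-line of the Brackett series in O⁷⁺.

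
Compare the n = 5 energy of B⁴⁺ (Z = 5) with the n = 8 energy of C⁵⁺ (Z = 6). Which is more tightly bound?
B⁴⁺ at n = 5 (E = -13.6057 eV)

Using E_n = -13.6057 Z² / n² eV:

B⁴⁺ (Z = 5) at n = 5:
E = -13.6057 × 5² / 5² = -13.6057 × 25 / 25 = -13.6057000 eV

C⁵⁺ (Z = 6) at n = 8:
E = -13.6057 × 6² / 8² = -13.6057 × 36 / 64 = -7.6532063 eV

Since -13.6057000 eV < -7.6532063 eV,
B⁴⁺ at n = 5 is more tightly bound (requires more energy to ionize).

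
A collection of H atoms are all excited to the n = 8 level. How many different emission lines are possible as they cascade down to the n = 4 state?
10

The electron can occupy levels n = 4, 5, ..., 8 during de-excitation — that is m = 8 - 4 + 1 = 5 distinct levels.

The number of distinct spectral lines equals the number of ways to choose 2 of these m levels (each pair gives one possible emission transition):

Number of lines = m(m-1)/2 = 5×4/2 = 10

These correspond to all possible transitions between the 5 levels:
8 → 7, 8 → 6, 8 → 5, 8 → 4, 7 → 6, 7 → 5, 7 → 4, 6 → 5...

Each transition produces a photon with a unique energy (and thus wavelength). This count does not depend on Z.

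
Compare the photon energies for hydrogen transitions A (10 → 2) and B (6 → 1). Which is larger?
6 → 1

Calculate the energy for each transition:

Transition 10 → 2:
ΔE₁ = |E_2 - E_10| = |-13.6057/2² - (-13.6057/10²)|
ΔE₁ = |-3.4014250000 - (-0.1360570000)| = 3.2653680 eV

Transition 6 → 1:
ΔE₂ = |E_1 - E_6| = |-13.6057/1² - (-13.6057/6²)|
ΔE₂ = |-13.6057000000 - (-0.3779361111)| = 13.2277639 eV

Since 13.2277639 eV > 3.2653680 eV, the transition 6 → 1 emits the more energetic photon.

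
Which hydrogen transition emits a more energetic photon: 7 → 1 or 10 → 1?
10 → 1

Calculate the energy for each transition:

Transition 7 → 1:
ΔE₁ = |E_1 - E_7| = |-13.6057/1² - (-13.6057/7²)|
ΔE₁ = |-13.605700000 - (-0.277667347)| = 13.328033 eV

Transition 10 → 1:
ΔE₂ = |E_1 - E_10| = |-13.6057/1² - (-13.6057/10²)|
ΔE₂ = |-13.605700000 - (-0.136057000)| = 13.469643 eV

Since 13.469643 eV > 13.328033 eV, the transition 10 → 1 emits the more energetic photon.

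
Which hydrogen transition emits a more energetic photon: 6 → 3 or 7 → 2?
7 → 2

Calculate the energy for each transition:

Transition 6 → 3:
ΔE₁ = |E_3 - E_6| = |-13.6057/3² - (-13.6057/6²)|
ΔE₁ = |-1.511744444444 - (-0.377936111111)| = 1.133808333 eV

Transition 7 → 2:
ΔE₂ = |E_2 - E_7| = |-13.6057/2² - (-13.6057/7²)|
ΔE₂ = |-3.401425000000 - (-0.277667346939)| = 3.123757653 eV

Since 3.123757653 eV > 1.133808333 eV, the transition 7 → 2 emits the more energetic photon.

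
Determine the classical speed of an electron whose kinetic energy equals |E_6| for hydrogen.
3.6462e+05 m/s (or 0.1216% of c)

The binding energy at n = 6 for hydrogen is:
E_6 = -13.6057/6² = -0.37793611 eV
|E_6| = 0.37793611 eV

Convert to Joules:
KE = 0.37793611 eV × (1.602177 × 10⁻¹⁹ J/eV) = 6.055205e-20 J

Using KE = ½mv²:
v = √(2·KE/m_e)
v = √(2 × 6.055205e-20 J / 9.10938 × 10⁻³¹ kg)
v = 3.6462e+05 m/s

This is approximately 0.1216% the speed of light.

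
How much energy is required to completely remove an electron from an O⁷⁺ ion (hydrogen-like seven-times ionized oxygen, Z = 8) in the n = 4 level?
54.423 eV

The ionization energy is the energy needed to remove the electron completely (n → ∞).

For a hydrogen-like ion with Z = 8, E_n = -13.6057 Z² / n² eV.

At n = 4: E_4 = -13.6057 × 8² / 4² = -54.422800 eV
At n = ∞: E_∞ = 0 eV

Ionization energy = E_∞ - E_4 = 0 - (-54.422800) = 54.422800 eV
Ionization energy ≈ 54.423 eV

This is also called the binding energy of the electron in state n = 4.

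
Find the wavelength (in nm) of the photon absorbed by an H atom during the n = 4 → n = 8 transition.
1944.03 nm

First, find the transition energy using E_n = -13.6057 / n² eV:
E_4 = -13.6057 / 4² = -0.85035625 eV
E_8 = -13.6057 / 8² = -0.21258906 eV

Photon energy: |ΔE| = |E_8 - E_4| = 0.63776719 eV

Convert to wavelength using E = hc/λ with hc = 1239.84 eV·nm:
λ = hc/E = 1239.84 eV·nm / 0.63776719 eV
λ = 1944.03 nm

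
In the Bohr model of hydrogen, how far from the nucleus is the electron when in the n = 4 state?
0.846684 nm (or 8.466835 Å)

The Bohr radius formula is:
r_n = n² a₀ / Z

where a₀ = 0.052917721 nm is the Bohr radius.

For H (Z = 1) at n = 4:
r_4 = 4² × 0.052917721 nm / 1
r_4 = 16 × 0.052917721 nm / 1
r_4 = 0.8466835 nm / 1
r_4 = 0.846684 nm

The electron orbits at approximately 0.846684 nm from the nucleus.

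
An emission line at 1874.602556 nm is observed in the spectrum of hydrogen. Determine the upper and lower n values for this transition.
n = 4 → n = 3

First, find the photon energy from the wavelength (hc = 1239.84 eV·nm):
E = hc/λ = 1239.84 eV·nm / 1874.602556 nm = 0.66138819 eV

The energy levels of hydrogen satisfy E_n = -13.6057 / n² eV, so an emission n_i → n_f releases
ΔE = 13.6057 × (1/n_f² − 1/n_i²) eV.

Setting ΔE equal to the photon energy:
1/n_f² − 1/n_i² = 0.66138819 / 13.6057 = 0.048611111

Since 1/n_i² must be positive, we need 1/n_f² > 0.048611111, i.e. n_f ≤ 4. For each allowed n_f, solve n_i = (1/n_f² − 0.048611111)^(−1/2) and check whether it is a whole number:
  n_f = 1: 1/n_i² = 1.000000000 − 0.048611111 = 0.951388889 → n_i = 1.025  (not an integer) ✗
  n_f = 2: 1/n_i² = 0.250000000 − 0.048611111 = 0.201388889 → n_i = 2.228  (not an integer) ✗
  n_f = 3: 1/n_i² = 0.111111111 − 0.048611111 = 0.062500000 → n_i = 4.000  → integer, n_i = 4 ✓
  n_f = 4: 1/n_i² = 0.062500000 − 0.048611111 = 0.013888889 → n_i = 8.485  (not an integer) ✗

Only n_f = 3 gives an integer upper level, n_i = 4.

The transition is from n = 4 to n = 3 (emission).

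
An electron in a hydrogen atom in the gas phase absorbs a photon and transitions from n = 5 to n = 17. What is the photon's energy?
0.497 eV

The energy levels of a hydrogen-like atom are E_n = -13.6057 eV / n².

Energy at n = 5: E_5 = -13.6057 / 5² = -0.544228 eV
Energy at n = 17: E_17 = -13.6057 / 17² = -0.047079 eV

The excitation energy is the difference:
ΔE = E_17 - E_5
ΔE = -0.047079 - (-0.544228)
ΔE = 0.497 eV

Since this is positive, energy must be absorbed (photon absorption).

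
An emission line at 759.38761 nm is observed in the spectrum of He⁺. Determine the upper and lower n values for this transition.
n = 10 → n = 5

First, find the photon energy from the wavelength (hc = 1239.84 eV·nm):
E = hc/λ = 1239.84 eV·nm / 759.38761 nm = 1.6326840 eV

The energy levels of He⁺ satisfy E_n = -13.6057 × 2² / n² eV, so an emission n_i → n_f releases
ΔE = 13.6057 × 2² × (1/n_f² − 1/n_i²) eV.

Setting ΔE equal to the photon energy:
1/n_f² − 1/n_i² = 1.6326840 / (13.6057 × 2²) = 0.030000000

Since 1/n_i² must be positive, we need 1/n_f² > 0.030000000, i.e. n_f ≤ 5. For each allowed n_f, solve n_i = (1/n_f² − 0.030000000)^(−1/2) and check whether it is a whole number:
  n_f = 1: 1/n_i² = 1.000000000 − 0.030000000 = 0.970000000 → n_i = 1.015  (not an integer) ✗
  n_f = 2: 1/n_i² = 0.250000000 − 0.030000000 = 0.220000000 → n_i = 2.132  (not an integer) ✗
  n_f = 3: 1/n_i² = 0.111111111 − 0.030000000 = 0.081111111 → n_i = 3.511  (not an integer) ✗
  n_f = 4: 1/n_i² = 0.062500000 − 0.030000000 = 0.032500000 → n_i = 5.547  (not an integer) ✗
  n_f = 5: 1/n_i² = 0.040000000 − 0.030000000 = 0.010000000 → n_i = 10.000  → integer, n_i = 10 ✓

Only n_f = 5 gives an integer upper level, n_i = 10.

The transition is from n = 10 to n = 5 (emission).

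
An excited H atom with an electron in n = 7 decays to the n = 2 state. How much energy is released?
3.1238 eV

The energy levels are E_n = -13.6057 eV / n².

Energy at n = 7: E_7 = -13.6057 / 7² = -0.2776673 eV
Energy at n = 2: E_2 = -13.6057 / 2² = -3.4014250 eV

For emission (electron falling to lower state), the photon energy is:
E_photon = E_7 - E_2 = |-0.2776673 - (-3.4014250)|
E_photon = 3.1238 eV

This energy is carried away by the emitted photon.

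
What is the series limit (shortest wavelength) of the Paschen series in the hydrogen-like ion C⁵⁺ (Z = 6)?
22.782 nm

The series limit corresponds to the transition from n = ∞ to n = 3.
This is the highest energy (shortest wavelength) transition in the Paschen series.

E_∞ = 0 eV
E_3 = -13.6057 × 6² / 3² = -54.42280 eV

Energy at series limit:
ΔE = E_∞ - E_3 = 0 - (-54.42280) = 54.42280 eV
λ = hc/E = 1239.84 eV·nm / 54.42280 eV = 22.782 nm

This energy equals the ionization energy from the n = 3 state of C⁵⁺.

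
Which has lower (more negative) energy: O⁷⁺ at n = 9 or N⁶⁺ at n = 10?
O⁷⁺ at n = 9 (E = -10.75 eV)

Using E_n = -13.6057 Z² / n² eV:

O⁷⁺ (Z = 8) at n = 9:
E = -13.6057 × 8² / 9² = -13.6057 × 64 / 81 = -10.75018 eV

N⁶⁺ (Z = 7) at n = 10:
E = -13.6057 × 7² / 10² = -13.6057 × 49 / 100 = -6.66679 eV

Since -10.75018 eV < -6.66679 eV,
O⁷⁺ at n = 9 is more tightly bound (requires more energy to ionize).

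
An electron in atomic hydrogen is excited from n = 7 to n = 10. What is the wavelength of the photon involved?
8755.292 nm

First, find the transition energy using E_n = -13.6057 / n² eV:
E_7 = -13.6057 / 7² = -0.277667347 eV
E_10 = -13.6057 / 10² = -0.136057000 eV

Photon energy: |ΔE| = |E_10 - E_7| = 0.141610347 eV

Convert to wavelength using E = hc/λ with hc = 1239.84 eV·nm:
λ = hc/E = 1239.84 eV·nm / 0.141610347 eV
λ = 8755.292 nm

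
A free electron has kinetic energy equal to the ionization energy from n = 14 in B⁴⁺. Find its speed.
7.813e+05 m/s (or 0.260620% of c)

The binding energy at n = 14 for B⁴⁺ is:
E_14 = -13.6057 × 5²/14² = -1.73542092 eV
|E_14| = 1.73542092 eV

Convert to Joules:
KE = 1.73542092 eV × (1.602177 × 10⁻¹⁹ J/eV) = 2.78045e-19 J

Using KE = ½mv²:
v = √(2·KE/m_e)
v = √(2 × 2.78045e-19 J / 9.10938 × 10⁻³¹ kg)
v = 7.813e+05 m/s

This is approximately 0.260620% the speed of light.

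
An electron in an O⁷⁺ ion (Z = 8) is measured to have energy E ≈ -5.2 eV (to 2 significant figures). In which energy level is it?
n = 13

The exact energy levels follow E_n = -13.6057 Z² / n² eV with Z = 8.

The measured value (-5.2 eV) is reported to only 2 significant figures, so we must test candidate n values and see which one matches to that precision.

Candidate energies:
  n = 11:  E = -13.6057 × 8² / 11² = -7.19640 eV
  n = 12:  E = -13.6057 × 8² / 12² = -6.04698 eV
  n = 13:  E = -13.6057 × 8² / 13² = -5.15245 eV  ← matches
  n = 14:  E = -13.6057 × 8² / 14² = -4.44268 eV
  n = 15:  E = -13.6057 × 8² / 15² = -3.87007 eV

Checking against the measurement of -5.2 eV (2 sig figs), only n = 13 agrees:
E_13 = -5.15245 eV, which rounds to -5.2 eV ✓

Therefore n = 13.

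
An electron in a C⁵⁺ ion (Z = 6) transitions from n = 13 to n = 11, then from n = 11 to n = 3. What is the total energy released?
51.52 eV

The energy levels of C⁵⁺ are E_n = -13.6057 × 6² / n² eV.

First transition (13 → 11):
ΔE₁ = |E_11 - E_13|
ΔE₁ = |-4.04797686 - (-2.89825562)| = 1.14972 eV

Second transition (11 → 3):
ΔE₂ = |E_3 - E_11|
ΔE₂ = |-54.42280000 - (-4.04797686)| = 50.37482 eV

Total energy released:
E_total = ΔE₁ + ΔE₂ = 1.14972 + 50.37482 = 51.52 eV

Note: This equals the direct transition 13 → 3: 51.52 eV ✓
Energy is conserved regardless of the path taken.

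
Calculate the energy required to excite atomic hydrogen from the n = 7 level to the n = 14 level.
0.208251 eV

The energy levels of a hydrogen-like atom are E_n = -13.6057 eV / n².

Energy at n = 7: E_7 = -13.6057 / 7² = -0.277667347 eV
Energy at n = 14: E_14 = -13.6057 / 14² = -0.069416837 eV

The excitation energy is the difference:
ΔE = E_14 - E_7
ΔE = -0.069416837 - (-0.277667347)
ΔE = 0.208251 eV

Since this is positive, energy must be absorbed (photon absorption).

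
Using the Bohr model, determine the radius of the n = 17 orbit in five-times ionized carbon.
2.5489 nm (or 25.4887 Å)

The Bohr radius formula is:
r_n = n² a₀ / Z

where a₀ = 0.0529177 nm is the Bohr radius.

For C⁵⁺ (Z = 6) at n = 17:
r_17 = 17² × 0.0529177 nm / 6
r_17 = 289 × 0.0529177 nm / 6
r_17 = 15.29322 nm / 6
r_17 = 2.5489 nm

The electron orbits at approximately 2.5489 nm from the nucleus.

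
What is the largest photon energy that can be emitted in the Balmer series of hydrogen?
3.401425 eV

The series limit corresponds to the transition from n = ∞ to n = 2.
This is the highest energy (shortest wavelength) transition in the Balmer series.

E_∞ = 0 eV
E_2 = -13.6057 / 2² = -3.401425 eV

Energy at series limit:
ΔE = E_∞ - E_2 = 0 - (-3.401425) = 3.401425 eV

This energy equals the ionization energy from the n = 2 state of hydrogen.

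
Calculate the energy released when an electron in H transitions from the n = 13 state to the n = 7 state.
0.197 eV

The energy levels are E_n = -13.6057 eV / n².

Energy at n = 13: E_13 = -13.6057 / 13² = -0.080507 eV
Energy at n = 7: E_7 = -13.6057 / 7² = -0.277667 eV

For emission (electron falling to lower state), the photon energy is:
E_photon = E_13 - E_7 = |-0.080507 - (-0.277667)|
E_photon = 0.197 eV

This energy is carried away by the emitted photon.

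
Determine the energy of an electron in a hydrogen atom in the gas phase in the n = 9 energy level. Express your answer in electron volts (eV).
-0.17 eV

The energy levels of a hydrogen-like atom are given by:
E_n = -13.6057 eV / n²

For n = 9:
E_9 = -13.6057 eV / 9²
E_9 = -13.6057 eV / 81
E_9 = -0.17 eV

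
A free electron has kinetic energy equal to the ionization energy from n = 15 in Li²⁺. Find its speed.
4.375e+05 m/s (or 0.1459% of c)

The binding energy at n = 15 for Li²⁺ is:
E_15 = -13.6057 × 3²/15² = -0.5442280 eV
|E_15| = 0.5442280 eV

Convert to Joules:
KE = 0.5442280 eV × (1.602177 × 10⁻¹⁹ J/eV) = 8.71950e-20 J

Using KE = ½mv²:
v = √(2·KE/m_e)
v = √(2 × 8.71950e-20 J / 9.10938 × 10⁻³¹ kg)
v = 4.375e+05 m/s

This is approximately 0.1459% the speed of light.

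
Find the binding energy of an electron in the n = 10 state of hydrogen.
0.136 eV

The ionization energy is the energy needed to remove the electron completely (n → ∞).

For hydrogen, E_n = -13.6057 eV / n².

At n = 10: E_10 = -13.6057 / 10² = -0.136057 eV
At n = ∞: E_∞ = 0 eV

Ionization energy = E_∞ - E_10 = 0 - (-0.136057) = 0.136057 eV
Ionization energy ≈ 0.136 eV

This is also called the binding energy of the electron in state n = 10.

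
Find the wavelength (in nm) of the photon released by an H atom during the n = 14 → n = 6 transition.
4018.67923 nm

First, find the transition energy using E_n = -13.6057 / n² eV:
E_14 = -13.6057 / 14² = -0.06941683673 eV
E_6 = -13.6057 / 6² = -0.37793611111 eV

Photon energy: |ΔE| = |E_6 - E_14| = 0.30851927438 eV

Convert to wavelength using E = hc/λ with hc = 1239.84 eV·nm:
λ = hc/E = 1239.84 eV·nm / 0.30851927438 eV
λ = 4018.67923 nm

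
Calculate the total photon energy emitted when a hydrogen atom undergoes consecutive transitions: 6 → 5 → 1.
13.2278 eV

The energy levels of hydrogen are E_n = -13.6057 / n² eV.

First transition (6 → 5):
ΔE₁ = |E_5 - E_6|
ΔE₁ = |-0.5442280000 - (-0.3779361111)| = 0.1662919 eV

Second transition (5 → 1):
ΔE₂ = |E_1 - E_5|
ΔE₂ = |-13.6057000000 - (-0.5442280000)| = 13.0614720 eV

Total energy released:
E_total = ΔE₁ + ΔE₂ = 0.1662919 + 13.0614720 = 13.2278 eV

Note: This equals the direct transition 6 → 1: 13.2278 eV ✓
Energy is conserved regardless of the path taken.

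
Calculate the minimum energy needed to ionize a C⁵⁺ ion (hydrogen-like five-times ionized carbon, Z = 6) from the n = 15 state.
2.177 eV

The ionization energy is the energy needed to remove the electron completely (n → ∞).

For a hydrogen-like ion with Z = 6, E_n = -13.6057 Z² / n² eV.

At n = 15: E_15 = -13.6057 × 6² / 15² = -2.176912 eV
At n = ∞: E_∞ = 0 eV

Ionization energy = E_∞ - E_15 = 0 - (-2.176912) = 2.176912 eV
Ionization energy ≈ 2.177 eV

This is also called the binding energy of the electron in state n = 15.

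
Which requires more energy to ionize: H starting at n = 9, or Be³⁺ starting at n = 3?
Be³⁺ at n = 3 (E = -24.19 eV)

Using E_n = -13.6057 Z² / n² eV:

H (Z = 1) at n = 9:
E = -13.6057 × 1² / 9² = -13.6057 × 1 / 81 = -0.16797 eV

Be³⁺ (Z = 4) at n = 3:
E = -13.6057 × 4² / 3² = -13.6057 × 16 / 9 = -24.18791 eV

Since -24.18791 eV < -0.16797 eV,
Be³⁺ at n = 3 is more tightly bound (requires more energy to ionize).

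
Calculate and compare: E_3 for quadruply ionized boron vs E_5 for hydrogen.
B⁴⁺ at n = 3 (E = -37.7936 eV)

Using E_n = -13.6057 Z² / n² eV:

B⁴⁺ (Z = 5) at n = 3:
E = -13.6057 × 5² / 3² = -13.6057 × 25 / 9 = -37.7936111 eV

H (Z = 1) at n = 5:
E = -13.6057 × 1² / 5² = -13.6057 × 1 / 25 = -0.5442280 eV

Since -37.7936111 eV < -0.5442280 eV,
B⁴⁺ at n = 3 is more tightly bound (requires more energy to ionize).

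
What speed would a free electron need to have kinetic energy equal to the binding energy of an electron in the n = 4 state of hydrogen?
5.46923e+05 m/s (or 0.1824% of c)

The binding energy at n = 4 for hydrogen is:
E_4 = -13.6057/4² = -0.850356250 eV
|E_4| = 0.850356250 eV

Convert to Joules:
KE = 0.850356250 eV × (1.602177 × 10⁻¹⁹ J/eV) = 1.3624212e-19 J

Using KE = ½mv²:
v = √(2·KE/m_e)
v = √(2 × 1.3624212e-19 J / 9.10938 × 10⁻³¹ kg)
v = 5.46923e+05 m/s

This is approximately 0.1824% the speed of light.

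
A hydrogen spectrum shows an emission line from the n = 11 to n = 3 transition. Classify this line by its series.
Paschen series

The spectral series in hydrogen are named based on the final (lower) energy level:
- Lyman series: n_final = 1 (ultraviolet)
- Balmer series: n_final = 2 (visible/near-UV)
- Paschen series: n_final = 3 (infrared)
- Brackett series: n_final = 4 (infrared)
- Pfund series: n_final = 5 (far infrared)

Since this transition ends at n = 3, it belongs to the Paschen series.

For reference, this 11 → 3 line has photon energy
ΔE = 13.6057 eV × (1/3² - 1/11²) = 1.3993006 eV,
corresponding to wavelength λ = hc/ΔE = 1239.84 eV·nm / 1.3993006 eV = 886.043 nm in the infrared region.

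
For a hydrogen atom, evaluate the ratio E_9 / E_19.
4.46

Using E_n = -13.6057 Z² / n² eV with Z = 1:

E_9 = -13.6057 / 9² = -13.6057 / 81 = -0.16797160 eV
E_19 = -13.6057 / 19² = -13.6057 / 361 = -0.03768892 eV

The ratio is:
E_9/E_19 = (-0.16797160) / (-0.03768892)
E_9/E_19 = (-13.6057/81) / (-13.6057/361)
E_9/E_19 = 361/81
E_9/E_19 = 4.46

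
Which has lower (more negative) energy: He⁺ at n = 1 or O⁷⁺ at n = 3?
O⁷⁺ at n = 3 (E = -96.75164 eV)

Using E_n = -13.6057 Z² / n² eV:

He⁺ (Z = 2) at n = 1:
E = -13.6057 × 2² / 1² = -13.6057 × 4 / 1 = -54.42280000 eV

O⁷⁺ (Z = 8) at n = 3:
E = -13.6057 × 8² / 3² = -13.6057 × 64 / 9 = -96.75164444 eV

Since -96.75164444 eV < -54.42280000 eV,
O⁷⁺ at n = 3 is more tightly bound (requires more energy to ionize).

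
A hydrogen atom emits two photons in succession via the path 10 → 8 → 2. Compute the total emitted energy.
3.26537 eV

The energy levels of hydrogen are E_n = -13.6057 / n² eV.

First transition (10 → 8):
ΔE₁ = |E_8 - E_10|
ΔE₁ = |-0.21258906250 - (-0.13605700000)| = 0.07653206 eV

Second transition (8 → 2):
ΔE₂ = |E_2 - E_8|
ΔE₂ = |-3.40142500000 - (-0.21258906250)| = 3.18883594 eV

Total energy released:
E_total = ΔE₁ + ΔE₂ = 0.07653206 + 3.18883594 = 3.26537 eV

Note: This equals the direct transition 10 → 2: 3.26537 eV ✓
Energy is conserved regardless of the path taken.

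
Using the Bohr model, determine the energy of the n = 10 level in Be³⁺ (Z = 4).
-2.17691 eV

For hydrogen-like ions, the energy levels scale with Z²:
E_n = -13.6057 Z² / n² eV

For Be³⁺ (Z = 4) at n = 10:
E_10 = -13.6057 × 4² / 10²
E_10 = -13.6057 × 16 / 100
E_10 = -217.6912 / 100
E_10 = -2.17691 eV

The energy is 16 times more negative than hydrogen at the same n due to the stronger nuclear charge.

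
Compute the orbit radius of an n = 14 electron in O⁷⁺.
1.29648 nm (or 12.96484 Å)

The Bohr radius formula is:
r_n = n² a₀ / Z

where a₀ = 0.05291772 nm is the Bohr radius.

For O⁷⁺ (Z = 8) at n = 14:
r_14 = 14² × 0.05291772 nm / 8
r_14 = 196 × 0.05291772 nm / 8
r_14 = 10.371873 nm / 8
r_14 = 1.29648 nm

The electron orbits at approximately 1.29648 nm from the nucleus.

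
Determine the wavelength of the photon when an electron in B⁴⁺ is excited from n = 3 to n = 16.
34.0009 nm

First, find the transition energy using E_n = -13.6057 Z² / n² eV:
E_3 = -13.6057 × 5² / 3² = -37.793611 eV
E_16 = -13.6057 × 5² / 16² = -1.328682 eV

Photon energy: |ΔE| = |E_16 - E_3| = 36.464929 eV

Convert to wavelength using E = hc/λ with hc = 1239.84 eV·nm:
λ = hc/E = 1239.84 eV·nm / 36.464929 eV
λ = 34.0009 nm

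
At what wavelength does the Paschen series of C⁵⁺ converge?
22.78 nm

The series limit corresponds to the transition from n = ∞ to n = 3.
This is the highest energy (shortest wavelength) transition in the Paschen series.

E_∞ = 0 eV
E_3 = -13.6057 × 6² / 3² = -54.4228 eV

Energy at series limit:
ΔE = E_∞ - E_3 = 0 - (-54.4228) = 54.4228 eV
λ = hc/E = 1239.84 eV·nm / 54.4228 eV = 22.78 nm

This energy equals the ionization energy from the n = 3 state of C⁵⁺.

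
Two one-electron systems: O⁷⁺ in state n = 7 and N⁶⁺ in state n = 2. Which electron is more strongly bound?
N⁶⁺ at n = 2 (E = -166.67 eV)

Using E_n = -13.6057 Z² / n² eV:

O⁷⁺ (Z = 8) at n = 7:
E = -13.6057 × 8² / 7² = -13.6057 × 64 / 49 = -17.77071 eV

N⁶⁺ (Z = 7) at n = 2:
E = -13.6057 × 7² / 2² = -13.6057 × 49 / 4 = -166.66983 eV

Since -166.66983 eV < -17.77071 eV,
N⁶⁺ at n = 2 is more tightly bound (requires more energy to ionize).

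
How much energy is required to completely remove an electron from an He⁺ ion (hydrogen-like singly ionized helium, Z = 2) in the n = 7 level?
1.111 eV

The ionization energy is the energy needed to remove the electron completely (n → ∞).

For a hydrogen-like ion with Z = 2, E_n = -13.6057 Z² / n² eV.

At n = 7: E_7 = -13.6057 × 2² / 7² = -1.110669 eV
At n = ∞: E_∞ = 0 eV

Ionization energy = E_∞ - E_7 = 0 - (-1.110669) = 1.110669 eV
Ionization energy ≈ 1.111 eV

This is also called the binding energy of the electron in state n = 7.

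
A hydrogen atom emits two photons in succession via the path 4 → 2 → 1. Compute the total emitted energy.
12.75534 eV

The energy levels of hydrogen are E_n = -13.6057 / n² eV.

First transition (4 → 2):
ΔE₁ = |E_2 - E_4|
ΔE₁ = |-3.40142500000 - (-0.85035625000)| = 2.55106875 eV

Second transition (2 → 1):
ΔE₂ = |E_1 - E_2|
ΔE₂ = |-13.60570000000 - (-3.40142500000)| = 10.20427500 eV

Total energy released:
E_total = ΔE₁ + ΔE₂ = 2.55106875 + 10.20427500 = 12.75534 eV

Note: This equals the direct transition 4 → 1: 12.75534 eV ✓
Energy is conserved regardless of the path taken.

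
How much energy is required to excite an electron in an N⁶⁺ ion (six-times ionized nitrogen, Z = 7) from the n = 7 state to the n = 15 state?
10.64 eV

The energy levels of a hydrogen-like atom are E_n = -13.6057 Z² eV / n².

Energy at n = 7: E_7 = -13.6057 × 7² / 7² = -13.60570 eV
Energy at n = 15: E_15 = -13.6057 × 7² / 15² = -2.96302 eV

The excitation energy is the difference:
ΔE = E_15 - E_7
ΔE = -2.96302 - (-13.60570)
ΔE = 10.64 eV

Since this is positive, energy must be absorbed (photon absorption).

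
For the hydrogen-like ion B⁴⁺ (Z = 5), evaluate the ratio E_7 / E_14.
4.00

Using E_n = -13.6057 Z² / n² eV with Z = 5:

E_7 = -13.6057 × 5² / 7² = -340.1425 / 49 = -6.94168367 eV
E_14 = -13.6057 × 5² / 14² = -340.1425 / 196 = -1.73542092 eV

The ratio is:
E_7/E_14 = (-6.94168367) / (-1.73542092)
E_7/E_14 = (-340.1425/49) / (-340.1425/196)
E_7/E_14 = 196/49
E_7/E_14 = 4.00
(Note: the Z² factors cancel in the ratio.)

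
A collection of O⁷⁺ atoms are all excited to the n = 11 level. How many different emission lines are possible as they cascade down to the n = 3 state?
36

The electron can occupy levels n = 3, 4, ..., 11 during de-excitation — that is m = 11 - 3 + 1 = 9 distinct levels.

The number of distinct spectral lines equals the number of ways to choose 2 of these m levels (each pair gives one possible emission transition):

Number of lines = m(m-1)/2 = 9×8/2 = 36

These correspond to all possible transitions between the 9 levels:
11 → 10, 11 → 9, 11 → 8, 11 → 7, 11 → 6, 11 → 5, 11 → 4, 11 → 3...

Each transition produces a photon with a unique energy (and thus wavelength). This count does not depend on Z.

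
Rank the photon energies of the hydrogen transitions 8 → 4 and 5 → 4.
8 → 4

Calculate the energy for each transition:

Transition 8 → 4:
ΔE₁ = |E_4 - E_8| = |-13.6057/4² - (-13.6057/8²)|
ΔE₁ = |-0.850356250000 - (-0.212589062500)| = 0.637767188 eV

Transition 5 → 4:
ΔE₂ = |E_4 - E_5| = |-13.6057/4² - (-13.6057/5²)|
ΔE₂ = |-0.850356250000 - (-0.544228000000)| = 0.306128250 eV

Since 0.637767188 eV > 0.306128250 eV, the transition 8 → 4 emits the more energetic photon.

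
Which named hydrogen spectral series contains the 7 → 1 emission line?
Lyman series

The spectral series in hydrogen are named based on the final (lower) energy level:
- Lyman series: n_final = 1 (ultraviolet)
- Balmer series: n_final = 2 (visible/near-UV)
- Paschen series: n_final = 3 (infrared)
- Brackett series: n_final = 4 (infrared)
- Pfund series: n_final = 5 (far infrared)

Since this transition ends at n = 1, it belongs to the Lyman series.

For reference, this 7 → 1 line has photon energy
ΔE = 13.6057 eV × (1/1² - 1/7²) = 13.32803 eV,
corresponding to wavelength λ = hc/ΔE = 1239.84 eV·nm / 13.32803 eV = 93.025 nm in the ultraviolet region.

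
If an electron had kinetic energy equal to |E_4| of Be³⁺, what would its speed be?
2.1877e+06 m/s (or 0.72974% of c)

The binding energy at n = 4 for Be³⁺ is:
E_4 = -13.6057 × 4²/4² = -13.6057000 eV
|E_4| = 13.6057000 eV

Convert to Joules:
KE = 13.6057000 eV × (1.602177 × 10⁻¹⁹ J/eV) = 2.179874e-18 J

Using KE = ½mv²:
v = √(2·KE/m_e)
v = √(2 × 2.179874e-18 J / 9.10938 × 10⁻³¹ kg)
v = 2.1877e+06 m/s

This is approximately 0.72974% the speed of light.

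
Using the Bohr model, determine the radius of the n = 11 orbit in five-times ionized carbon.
1.0672 nm (or 10.6717 Å)

The Bohr radius formula is:
r_n = n² a₀ / Z

where a₀ = 0.0529177 nm is the Bohr radius.

For C⁵⁺ (Z = 6) at n = 11:
r_11 = 11² × 0.0529177 nm / 6
r_11 = 121 × 0.0529177 nm / 6
r_11 = 6.40304 nm / 6
r_11 = 1.0672 nm

The electron orbits at approximately 1.0672 nm from the nucleus.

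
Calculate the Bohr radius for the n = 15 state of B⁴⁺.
2.38130 nm (or 23.81297 Å)

The Bohr radius formula is:
r_n = n² a₀ / Z

where a₀ = 0.05291772 nm is the Bohr radius.

For B⁴⁺ (Z = 5) at n = 15:
r_15 = 15² × 0.05291772 nm / 5
r_15 = 225 × 0.05291772 nm / 5
r_15 = 11.906487 nm / 5
r_15 = 2.38130 nm

The electron orbits at approximately 2.38130 nm from the nucleus.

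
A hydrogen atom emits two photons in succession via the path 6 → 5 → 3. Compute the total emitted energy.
1.1338 eV

The energy levels of hydrogen are E_n = -13.6057 / n² eV.

First transition (6 → 5):
ΔE₁ = |E_5 - E_6|
ΔE₁ = |-0.5442280000 - (-0.3779361111)| = 0.1662919 eV

Second transition (5 → 3):
ΔE₂ = |E_3 - E_5|
ΔE₂ = |-1.5117444444 - (-0.5442280000)| = 0.9675164 eV

Total energy released:
E_total = ΔE₁ + ΔE₂ = 0.1662919 + 0.9675164 = 1.1338 eV

Note: This equals the direct transition 6 → 3: 1.1338 eV ✓
Energy is conserved regardless of the path taken.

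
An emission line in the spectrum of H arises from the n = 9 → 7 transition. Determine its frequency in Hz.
2.6524e+13 Hz

First, find the transition energy:
E_9 = -13.6057 / 9² = -0.16797160 eV
E_7 = -13.6057 / 7² = -0.27766735 eV
|ΔE| = |E_7 - E_9| = 0.10969575 eV

Convert to Joules: E = 0.10969575 eV × (1.602177 × 10⁻¹⁹ J/eV) = 1.757520e-20 J

Using E = hf:
f = E/h = 1.757520e-20 J / (6.62607 × 10⁻³⁴ J·s)
f = 2.6524e+13 Hz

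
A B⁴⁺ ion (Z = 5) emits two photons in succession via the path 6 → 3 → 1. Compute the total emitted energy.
330.694 eV

The energy levels of B⁴⁺ are E_n = -13.6057 × 5² / n² eV.

First transition (6 → 3):
ΔE₁ = |E_3 - E_6|
ΔE₁ = |-37.793611111 - (-9.448402778)| = 28.345208 eV

Second transition (3 → 1):
ΔE₂ = |E_1 - E_3|
ΔE₂ = |-340.142500000 - (-37.793611111)| = 302.348889 eV

Total energy released:
E_total = ΔE₁ + ΔE₂ = 28.345208 + 302.348889 = 330.694 eV

Note: This equals the direct transition 6 → 1: 330.694 eV ✓
Energy is conserved regardless of the path taken.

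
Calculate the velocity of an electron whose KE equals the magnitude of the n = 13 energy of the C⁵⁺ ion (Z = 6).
1.00970e+06 m/s (or 0.34% of c)

The binding energy at n = 13 for C⁵⁺ is:
E_13 = -13.6057 × 6²/13² = -2.89825562 eV
|E_13| = 2.89825562 eV

Convert to Joules:
KE = 2.89825562 eV × (1.602177 × 10⁻¹⁹ J/eV) = 4.6435185e-19 J

Using KE = ½mv²:
v = √(2·KE/m_e)
v = √(2 × 4.6435185e-19 J / 9.10938 × 10⁻³¹ kg)
v = 1.00970e+06 m/s

This is approximately 0.34% the speed of light.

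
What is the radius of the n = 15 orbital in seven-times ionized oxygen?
1.4883 nm (or 14.8831 Å)

The Bohr radius formula is:
r_n = n² a₀ / Z

where a₀ = 0.0529177 nm is the Bohr radius.

For O⁷⁺ (Z = 8) at n = 15:
r_15 = 15² × 0.0529177 nm / 8
r_15 = 225 × 0.0529177 nm / 8
r_15 = 11.90648 nm / 8
r_15 = 1.4883 nm

The electron orbits at approximately 1.4883 nm from the nucleus.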